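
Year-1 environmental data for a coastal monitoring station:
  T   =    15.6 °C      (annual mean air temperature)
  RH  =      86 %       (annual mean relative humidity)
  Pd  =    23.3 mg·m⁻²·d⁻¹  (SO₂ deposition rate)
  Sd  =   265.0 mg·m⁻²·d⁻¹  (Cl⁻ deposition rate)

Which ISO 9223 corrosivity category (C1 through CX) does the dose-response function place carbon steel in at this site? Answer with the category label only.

carbon steel: f(T) = -0.054·(T−10) [T>10 °C] = -0.3024
  sulphur-dioxide contribution → 37.55 μm/a
  chloride contribution → 103.4 μm/a
  total first-year rate 141 μm/a
Category bounds: 80…200 μm/a bracket r_corr ⇒ C5

C5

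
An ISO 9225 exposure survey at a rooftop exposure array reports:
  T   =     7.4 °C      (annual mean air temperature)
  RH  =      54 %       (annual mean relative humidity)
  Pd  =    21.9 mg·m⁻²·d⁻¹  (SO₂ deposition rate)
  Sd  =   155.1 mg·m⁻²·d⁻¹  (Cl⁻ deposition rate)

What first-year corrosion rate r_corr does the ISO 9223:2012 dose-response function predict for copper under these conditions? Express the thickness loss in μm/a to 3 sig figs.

r_corr = 0.608 μm/a

copper: temperature factor f = +0.126·(-2.6) = -0.3276
  Pd branch = 0.0053·Pd^0.26·e^(0.059·RH+f) = 0.2061 μm/a
  Sd branch = 0.01025·Sd^0.27·e^(0.036·RH+0.049·T) = 0.4017 μm/a
  sum: 0.2061 + 0.4017 → r_corr = 0.6079 μm/a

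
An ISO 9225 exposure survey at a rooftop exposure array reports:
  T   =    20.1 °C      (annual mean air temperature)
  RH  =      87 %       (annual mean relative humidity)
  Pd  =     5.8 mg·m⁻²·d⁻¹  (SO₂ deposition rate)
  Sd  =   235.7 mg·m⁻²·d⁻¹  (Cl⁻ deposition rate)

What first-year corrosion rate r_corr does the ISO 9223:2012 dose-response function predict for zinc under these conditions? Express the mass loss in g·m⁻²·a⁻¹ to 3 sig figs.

r_corr = 36.5 g·m⁻²·a⁻¹

zinc: f(T) = -0.071·(T−10) [T>10 °C] = -0.7171
  sulphur-dioxide contribution → 0.7466 μm/a
  chloride contribution → 4.361 μm/a
  ⇒ r_corr(zinc) = 5.107 μm/a
Convert to mass loss: 5.107 μm/a × 7.14 g/cm³ = 36.47 g·m⁻²·a⁻¹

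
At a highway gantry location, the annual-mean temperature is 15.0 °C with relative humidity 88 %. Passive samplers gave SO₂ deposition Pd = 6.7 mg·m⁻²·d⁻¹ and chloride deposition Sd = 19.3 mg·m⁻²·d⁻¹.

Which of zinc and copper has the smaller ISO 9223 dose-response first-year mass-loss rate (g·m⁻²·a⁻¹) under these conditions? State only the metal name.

zinc

zinc: f(T) = -0.071·(T−10) [T>10 °C] = -0.3550
  SO₂ term: 0.0129·6.7^0.44·exp(0.046·88-0.3550) = 1.196
  Sd branch = 0.0175·Sd^0.57·e^(0.008·RH+0.085·T) = 0.6843 μm/a
  sum: 1.196 + 0.6843 → r_corr = 1.881 μm/a
  mass loss = 1.881 μm/a × 7.14 g/cm³ = 13.43 g·m⁻²·a⁻¹
copper: temperature factor f = -0.080·(5.0) = -0.4000
  SO₂ term: 0.0053·6.7^0.26·exp(0.059·88-0.4000) = 1.048
  Cl⁻ term: 0.01025·19.3^0.27·exp(0.036·88+0.049·15.0) = 1.129
  sum: 1.048 + 1.129 → r_corr = 2.177 μm/a
  mass loss = 2.177 μm/a × 8.96 g/cm³ = 19.51 g·m⁻²·a⁻¹
Ordering by g·m⁻²·a⁻¹: copper (19.5) > zinc (13.4)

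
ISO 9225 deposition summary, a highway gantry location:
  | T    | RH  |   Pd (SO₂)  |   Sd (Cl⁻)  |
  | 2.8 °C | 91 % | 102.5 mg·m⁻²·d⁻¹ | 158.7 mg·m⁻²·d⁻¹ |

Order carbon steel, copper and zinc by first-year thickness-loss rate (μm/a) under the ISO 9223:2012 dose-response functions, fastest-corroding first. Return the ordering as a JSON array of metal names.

carbon steel: temperature factor f = +0.150·(-7.2) = -1.0800
  sulphur-dioxide contribution → 41.2 μm/a
  chloride contribution → 53.18 μm/a
  ⇒ r_corr(carbon steel) = 94.39 μm/a
copper: temperature factor f = +0.126·(-7.2) = -0.9072
  sulphur-dioxide contribution → 1.53 μm/a
  chloride contribution → 1.222 μm/a
  total first-year rate 2.753 μm/a
zinc: T≤10 °C ⇒ hinge +0.038·(2.8−10) = -0.2736
  sulphur-dioxide contribution → 4.948 μm/a
  chloride contribution → 0.8258 μm/a
  ⇒ r_corr(zinc) = 5.774 μm/a
Ordering by μm/a: carbon steel (94.4) > zinc (5.77) > copper (2.75)

["carbon steel", "zinc", "copper"]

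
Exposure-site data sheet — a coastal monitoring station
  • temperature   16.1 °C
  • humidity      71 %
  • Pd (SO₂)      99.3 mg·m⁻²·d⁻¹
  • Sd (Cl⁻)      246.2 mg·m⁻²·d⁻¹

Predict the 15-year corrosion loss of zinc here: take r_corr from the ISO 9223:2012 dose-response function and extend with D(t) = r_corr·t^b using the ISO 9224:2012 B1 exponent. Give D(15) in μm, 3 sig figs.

D(15) = 40.3 μm

zinc: temperature factor f = -0.071·(6.1) = -0.4331
  SO₂ term: 0.0129·99.3^0.44·exp(0.046·71-0.4331) = 1.658
  Sd branch = 0.0175·Sd^0.57·e^(0.008·RH+0.085·T) = 2.8 μm/a
  sum: 1.658 + 2.8 → r_corr = 4.457 μm/a
Power-law: D(15) = r_corr · 15^0.813
  D(15) = 4.457 × 15^0.813 = 4.457 × 9.04 = 40.29 μm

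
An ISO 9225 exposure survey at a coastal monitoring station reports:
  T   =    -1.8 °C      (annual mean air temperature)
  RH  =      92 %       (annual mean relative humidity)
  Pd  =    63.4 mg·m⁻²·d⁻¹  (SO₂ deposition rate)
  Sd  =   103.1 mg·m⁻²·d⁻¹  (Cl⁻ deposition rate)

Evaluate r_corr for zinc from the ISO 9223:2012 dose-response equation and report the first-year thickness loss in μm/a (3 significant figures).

r_corr = 3.96 μm/a

zinc: temperature factor f = +0.038·(-11.8) = -0.4484
  SO₂ term: 0.0129·63.4^0.44·exp(0.046·92-0.4484) = 3.521
  Cl⁻ term: 0.0175·103.1^0.57·exp(0.008·92+0.085·-1.8) = 0.4403
  r_corr = 3.521 + 0.4403 = 3.962 μm/a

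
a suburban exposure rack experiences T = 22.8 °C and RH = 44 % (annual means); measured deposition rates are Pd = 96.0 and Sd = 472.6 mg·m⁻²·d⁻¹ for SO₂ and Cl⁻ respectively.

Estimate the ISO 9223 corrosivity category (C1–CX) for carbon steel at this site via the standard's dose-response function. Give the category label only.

carbon steel: temperature factor f = -0.054·(12.8) = -0.6912
  sulphur-dioxide contribution → 22.95 μm/a
  chloride contribution → 49.37 μm/a
  total first-year rate 72.32 μm/a
ISO 9223 Table 2 (carbon steel): 50 < 72.3 ≤ 80 μm/a ⇒ C4

C4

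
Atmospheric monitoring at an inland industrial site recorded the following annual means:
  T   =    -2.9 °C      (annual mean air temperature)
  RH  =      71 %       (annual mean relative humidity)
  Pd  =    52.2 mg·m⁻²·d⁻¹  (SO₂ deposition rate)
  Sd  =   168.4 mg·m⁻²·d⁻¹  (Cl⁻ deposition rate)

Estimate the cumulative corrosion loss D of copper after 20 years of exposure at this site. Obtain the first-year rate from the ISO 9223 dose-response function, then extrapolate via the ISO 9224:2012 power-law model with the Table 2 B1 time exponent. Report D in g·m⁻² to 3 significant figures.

copper: f(T) = +0.126·(T−10) [T≤10 °C] = -1.6254
  SO₂ term: 0.0053·52.2^0.26·exp(0.059·71-1.6254) = 0.1924
  Sd branch = 0.01025·Sd^0.27·e^(0.036·RH+0.049·T) = 0.4573 μm/a
  r_corr = 0.1924 + 0.4573 = 0.6497 μm/a
ISO 9224: D(t) = r_corr · t^b with b = 0.667 (copper, B1)
  D(20) = 0.6497 × 20^0.667 = 0.6497 × 7.375 = 4.792 μm
  Mass loss = 4.792 μm × 8.96 g/cm³ = 42.93 g·m⁻²

D(20) = 42.9 g·m⁻²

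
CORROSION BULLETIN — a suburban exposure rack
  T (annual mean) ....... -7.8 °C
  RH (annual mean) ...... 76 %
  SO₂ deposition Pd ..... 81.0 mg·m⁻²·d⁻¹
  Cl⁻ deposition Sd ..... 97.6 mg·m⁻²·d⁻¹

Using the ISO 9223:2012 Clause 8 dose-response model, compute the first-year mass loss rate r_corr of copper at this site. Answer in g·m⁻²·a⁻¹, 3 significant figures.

r_corr = 4.73 g·m⁻²·a⁻¹

copper: temperature factor f = +0.126·(-17.8) = -2.2428
  sulphur-dioxide contribution → 0.1563 μm/a
  chloride contribution → 0.3716 μm/a
  total first-year rate 0.5279 μm/a
Convert to mass loss: 0.5279 μm/a × 8.96 g/cm³ = 4.73 g·m⁻²·a⁻¹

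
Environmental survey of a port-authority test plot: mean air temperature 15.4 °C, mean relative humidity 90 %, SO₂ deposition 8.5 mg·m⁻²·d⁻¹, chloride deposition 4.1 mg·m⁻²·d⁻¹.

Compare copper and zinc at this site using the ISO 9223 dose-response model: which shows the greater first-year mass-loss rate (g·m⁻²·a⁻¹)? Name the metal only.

copper: T>10 °C ⇒ hinge -0.080·(15.4−10) = -0.4320
  SO₂ term: 0.0053·8.5^0.26·exp(0.059·90-0.4320) = 1.215
  Sd branch = 0.01025·Sd^0.27·e^(0.036·RH+0.049·T) = 0.8147 μm/a
  sum: 1.215 + 0.8147 → r_corr = 2.029 μm/a
  mass loss = 2.029 μm/a × 8.96 g/cm³ = 18.18 g·m⁻²·a⁻¹
zinc: T>10 °C ⇒ hinge -0.071·(15.4−10) = -0.3834
  SO₂ term: 0.0129·8.5^0.44·exp(0.046·90-0.3834) = 1.416
  Sd branch = 0.0175·Sd^0.57·e^(0.008·RH+0.085·T) = 0.2975 μm/a
  r_corr = 1.416 + 0.2975 = 1.713 μm/a
  mass loss = 1.713 μm/a × 7.14 g/cm³ = 12.23 g·m⁻²·a⁻¹
Ordering by g·m⁻²·a⁻¹: copper (18.2) > zinc (12.2)

copper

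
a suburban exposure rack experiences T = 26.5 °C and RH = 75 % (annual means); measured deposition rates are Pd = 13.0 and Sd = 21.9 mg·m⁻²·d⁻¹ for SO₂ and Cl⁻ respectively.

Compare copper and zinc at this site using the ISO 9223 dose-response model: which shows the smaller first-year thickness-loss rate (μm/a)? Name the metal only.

copper: f(T) = -0.080·(T−10) [T>10 °C] = -1.3200
  SO₂ term: 0.0053·13.0^0.26·exp(0.059·75-1.3200) = 0.2303
  Cl⁻ term: 0.01025·21.9^0.27·exp(0.036·75+0.049·26.5) = 1.286
  r_corr = 0.2303 + 1.286 = 1.516 μm/a
zinc: T>10 °C ⇒ hinge -0.071·(26.5−10) = -1.1715
  SO₂ term: 0.0129·13.0^0.44·exp(0.046·75-1.1715) = 0.3893
  Sd branch = 0.0175·Sd^0.57·e^(0.008·RH+0.085·T) = 1.762 μm/a
  r_corr = 0.3893 + 1.762 = 2.151 μm/a
Ordering by μm/a: zinc (2.15) > copper (1.52)

copper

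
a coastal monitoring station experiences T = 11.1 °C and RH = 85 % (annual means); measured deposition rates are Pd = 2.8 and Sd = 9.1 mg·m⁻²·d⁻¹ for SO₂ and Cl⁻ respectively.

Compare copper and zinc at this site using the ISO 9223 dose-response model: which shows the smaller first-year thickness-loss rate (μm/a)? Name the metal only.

zinc

copper: temperature factor f = -0.080·(1.1) = -0.0880
  SO₂ term: 0.0053·2.8^0.26·exp(0.059·85-0.0880) = 0.9557
  Cl⁻ term: 0.01025·9.1^0.27·exp(0.036·85+0.049·11.1) = 0.6836
  r_corr = 0.9557 + 0.6836 = 1.639 μm/a
zinc: T>10 °C ⇒ hinge -0.071·(11.1−10) = -0.0781
  SO₂ term: 0.0129·2.8^0.44·exp(0.046·85-0.0781) = 0.9365
  Cl⁻ term: 0.0175·9.1^0.57·exp(0.008·85+0.085·11.1) = 0.3124
  sum: 0.9365 + 0.3124 → r_corr = 1.249 μm/a
Ordering by μm/a: copper (1.64) > zinc (1.25)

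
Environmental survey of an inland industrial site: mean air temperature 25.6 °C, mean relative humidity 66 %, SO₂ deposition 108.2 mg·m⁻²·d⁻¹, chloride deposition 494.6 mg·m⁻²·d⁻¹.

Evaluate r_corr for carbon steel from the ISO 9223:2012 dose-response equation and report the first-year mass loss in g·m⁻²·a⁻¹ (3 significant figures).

r_corr = 1.18e+03 g·m⁻²·a⁻¹

carbon steel: T>10 °C ⇒ hinge -0.054·(25.6−10) = -0.8424
  Pd branch = 1.77·Pd^0.52·e^(0.02·RH+f) = 32.6 μm/a
  Sd branch = 0.102·Sd^0.62·e^(0.033·RH+0.04·T) = 117.4 μm/a
  r_corr = 32.6 + 117.4 = 150 μm/a
Convert to mass loss: 150 μm/a × 7.85 g/cm³ = 1177 g·m⁻²·a⁻¹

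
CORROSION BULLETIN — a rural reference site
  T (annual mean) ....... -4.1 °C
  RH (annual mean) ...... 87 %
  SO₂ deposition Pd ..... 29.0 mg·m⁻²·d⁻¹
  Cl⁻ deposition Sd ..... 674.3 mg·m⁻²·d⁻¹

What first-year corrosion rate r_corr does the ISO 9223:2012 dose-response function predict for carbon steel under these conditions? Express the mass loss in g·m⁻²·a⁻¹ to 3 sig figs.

r_corr = 736 g·m⁻²·a⁻¹

carbon steel: temperature factor f = +0.150·(-14.1) = -2.1150
  SO₂ term: 1.77·29.0^0.52·exp(0.02·87-2.1150) = 7.007
  Sd branch = 0.102·Sd^0.62·e^(0.033·RH+0.04·T) = 86.72 μm/a
  r_corr = 7.007 + 86.72 = 93.73 μm/a
Convert to mass loss: 93.73 μm/a × 7.85 g/cm³ = 735.8 g·m⁻²·a⁻¹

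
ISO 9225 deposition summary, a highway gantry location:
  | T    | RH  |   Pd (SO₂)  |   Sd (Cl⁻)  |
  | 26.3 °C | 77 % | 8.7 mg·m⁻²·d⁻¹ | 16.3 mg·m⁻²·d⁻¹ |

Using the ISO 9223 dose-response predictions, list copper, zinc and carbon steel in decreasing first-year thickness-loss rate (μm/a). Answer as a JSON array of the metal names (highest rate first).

copper: temperature factor f = -0.080·(16.3) = -1.3040
  Pd branch = 0.0053·Pd^0.26·e^(0.059·RH+f) = 0.2373 μm/a
  Cl⁻ term: 0.01025·16.3^0.27·exp(0.036·77+0.049·26.3) = 1.263
  r_corr = 0.2373 + 1.263 = 1.501 μm/a
zinc: temperature factor f = -0.071·(16.3) = -1.1573
  Pd branch = 0.0129·Pd^0.44·e^(0.046·RH+f) = 0.3628 μm/a
  Sd branch = 0.0175·Sd^0.57·e^(0.008·RH+0.085·T) = 1.487 μm/a
  sum: 0.3628 + 1.487 → r_corr = 1.85 μm/a
carbon steel: T>10 °C ⇒ hinge -0.054·(26.3−10) = -0.8802
  Pd branch = 1.77·Pd^0.52·e^(0.02·RH+f) = 10.55 μm/a
  Cl⁻ term: 0.102·16.3^0.62·exp(0.033·77+0.04·26.3) = 20.92
  sum: 10.55 + 20.92 → r_corr = 31.47 μm/a
Ordering by μm/a: carbon steel (31.5) > zinc (1.85) > copper (1.5)

["carbon steel", "zinc", "copper"]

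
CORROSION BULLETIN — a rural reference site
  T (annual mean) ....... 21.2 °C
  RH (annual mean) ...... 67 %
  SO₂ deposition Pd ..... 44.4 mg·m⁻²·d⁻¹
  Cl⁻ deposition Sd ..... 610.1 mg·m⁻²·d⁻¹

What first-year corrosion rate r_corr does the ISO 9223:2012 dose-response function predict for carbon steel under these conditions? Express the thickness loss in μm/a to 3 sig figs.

r_corr = 142 μm/a

carbon steel: temperature factor f = -0.054·(11.2) = -0.6048
  sulphur-dioxide contribution → 26.54 μm/a
  chloride contribution → 115.9 μm/a
  ⇒ r_corr(carbon steel) = 142.4 μm/a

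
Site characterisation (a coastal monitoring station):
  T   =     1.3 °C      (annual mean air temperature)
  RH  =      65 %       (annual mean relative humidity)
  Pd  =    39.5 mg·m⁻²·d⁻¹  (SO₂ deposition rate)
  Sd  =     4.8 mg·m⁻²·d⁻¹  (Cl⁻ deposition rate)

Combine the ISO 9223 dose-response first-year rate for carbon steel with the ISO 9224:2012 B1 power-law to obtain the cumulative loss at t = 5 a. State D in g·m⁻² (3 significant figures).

carbon steel: f(T) = +0.150·(T−10) [T≤10 °C] = -1.3050
  Pd branch = 1.77·Pd^0.52·e^(0.02·RH+f) = 11.91 μm/a
  Sd branch = 0.102·Sd^0.62·e^(0.033·RH+0.04·T) = 2.427 μm/a
  r_corr = 11.91 + 2.427 = 14.34 μm/a
Long-term exponent b (ISO 9224 Table 2, B1) = 0.523
  D(5) = 14.34 × 5^0.523 = 14.34 × 2.32 = 33.28 μm
  Mass loss = 33.28 μm × 7.85 g/cm³ = 261.2 g·m⁻²

D(5) = 261 g·m⁻²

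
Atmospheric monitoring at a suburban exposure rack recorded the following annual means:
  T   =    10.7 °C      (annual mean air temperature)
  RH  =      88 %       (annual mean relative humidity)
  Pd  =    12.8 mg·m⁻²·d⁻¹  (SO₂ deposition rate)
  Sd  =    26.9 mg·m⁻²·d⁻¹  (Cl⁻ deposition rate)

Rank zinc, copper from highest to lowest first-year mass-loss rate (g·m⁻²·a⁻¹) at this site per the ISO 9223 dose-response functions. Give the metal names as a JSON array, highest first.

["copper", "zinc"]

zinc: f(T) = -0.071·(T−10) [T>10 °C] = -0.0497
  sulphur-dioxide contribution → 2.159 μm/a
  chloride contribution → 0.5738 μm/a
  ⇒ r_corr(zinc) = 2.733 μm/a
  mass loss = 2.733 μm/a × 7.14 g/cm³ = 19.51 g·m⁻²·a⁻¹
copper: temperature factor f = -0.080·(0.7) = -0.0560
  sulphur-dioxide contribution → 1.749 μm/a
  chloride contribution → 1.001 μm/a
  ⇒ r_corr(copper) = 2.749 μm/a
  mass loss = 2.749 μm/a × 8.96 g/cm³ = 24.63 g·m⁻²·a⁻¹
Ordering by g·m⁻²·a⁻¹: copper (24.6) > zinc (19.5)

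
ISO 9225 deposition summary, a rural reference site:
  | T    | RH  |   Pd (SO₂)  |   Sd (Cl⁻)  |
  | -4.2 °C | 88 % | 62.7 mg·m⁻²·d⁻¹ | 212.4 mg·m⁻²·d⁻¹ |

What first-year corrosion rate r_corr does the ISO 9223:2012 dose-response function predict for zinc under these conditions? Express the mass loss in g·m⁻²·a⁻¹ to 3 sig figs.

zinc: f(T) = +0.038·(T−10) [T≤10 °C] = -0.5396
  Pd branch = 0.0129·Pd^0.44·e^(0.046·RH+f) = 2.661 μm/a
  Sd branch = 0.0175·Sd^0.57·e^(0.008·RH+0.085·T) = 0.5251 μm/a
  sum: 2.661 + 0.5251 → r_corr = 3.186 μm/a
Convert to mass loss: 3.186 μm/a × 7.14 g/cm³ = 22.75 g·m⁻²·a⁻¹

r_corr = 22.7 g·m⁻²·a⁻¹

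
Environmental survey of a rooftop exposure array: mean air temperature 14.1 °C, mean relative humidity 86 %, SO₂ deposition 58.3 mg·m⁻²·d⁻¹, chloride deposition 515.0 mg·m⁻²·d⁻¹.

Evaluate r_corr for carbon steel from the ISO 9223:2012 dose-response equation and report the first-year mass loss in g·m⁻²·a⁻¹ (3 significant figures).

r_corr = 1.67e+03 g·m⁻²·a⁻¹

carbon steel: T>10 °C ⇒ hinge -0.054·(14.1−10) = -0.2214
  Pd branch = 1.77·Pd^0.52·e^(0.02·RH+f) = 65.61 μm/a
  Sd branch = 0.102·Sd^0.62·e^(0.033·RH+0.04·T) = 147 μm/a
  r_corr = 65.61 + 147 = 212.6 μm/a
Convert to mass loss: 212.6 μm/a × 7.85 g/cm³ = 1669 g·m⁻²·a⁻¹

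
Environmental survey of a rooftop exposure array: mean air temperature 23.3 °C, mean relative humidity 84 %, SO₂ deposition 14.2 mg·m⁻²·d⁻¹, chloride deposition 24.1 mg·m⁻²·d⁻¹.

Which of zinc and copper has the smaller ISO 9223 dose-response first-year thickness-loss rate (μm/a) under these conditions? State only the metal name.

copper

zinc: f(T) = -0.071·(T−10) [T>10 °C] = -0.9443
  sulphur-dioxide contribution → 0.7684 μm/a
  chloride contribution → 1.523 μm/a
  ⇒ r_corr(zinc) = 2.292 μm/a
copper: temperature factor f = -0.080·(13.3) = -1.0640
  sulphur-dioxide contribution → 0.5178 μm/a
  chloride contribution → 1.56 μm/a
  total first-year rate 2.077 μm/a
Ordering by μm/a: zinc (2.29) > copper (2.08)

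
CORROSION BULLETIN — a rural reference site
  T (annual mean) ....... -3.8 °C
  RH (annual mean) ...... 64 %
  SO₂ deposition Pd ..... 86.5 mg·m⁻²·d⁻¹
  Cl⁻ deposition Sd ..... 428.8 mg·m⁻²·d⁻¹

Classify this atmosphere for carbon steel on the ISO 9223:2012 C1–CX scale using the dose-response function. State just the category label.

C3

carbon steel: T≤10 °C ⇒ hinge +0.150·(-3.8−10) = -2.0700
  Pd branch = 1.77·Pd^0.52·e^(0.02·RH+f) = 8.168 μm/a
  Sd branch = 0.102·Sd^0.62·e^(0.033·RH+0.04·T) = 31.03 μm/a
  r_corr = 8.168 + 31.03 = 39.2 μm/a
39.2 μm/a falls in (25, 50] for carbon steel → category C3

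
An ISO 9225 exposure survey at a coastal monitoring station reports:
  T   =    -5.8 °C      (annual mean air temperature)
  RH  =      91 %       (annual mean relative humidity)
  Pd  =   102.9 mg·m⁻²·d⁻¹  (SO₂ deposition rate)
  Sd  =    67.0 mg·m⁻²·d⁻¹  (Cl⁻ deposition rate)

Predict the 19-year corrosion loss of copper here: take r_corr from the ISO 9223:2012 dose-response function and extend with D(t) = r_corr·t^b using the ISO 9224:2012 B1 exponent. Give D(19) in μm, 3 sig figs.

copper: f(T) = +0.126·(T−10) [T≤10 °C] = -1.9908
  SO₂ term: 0.0053·102.9^0.26·exp(0.059·91-1.9908) = 0.5184
  Sd branch = 0.01025·Sd^0.27·e^(0.036·RH+0.049·T) = 0.6355 μm/a
  sum: 0.5184 + 0.6355 → r_corr = 1.154 μm/a
Power-law: D(19) = r_corr · 19^0.667
  D(19) = 1.154 × 19^0.667 = 1.154 × 7.127 = 8.224 μm

D(19) = 8.22 μm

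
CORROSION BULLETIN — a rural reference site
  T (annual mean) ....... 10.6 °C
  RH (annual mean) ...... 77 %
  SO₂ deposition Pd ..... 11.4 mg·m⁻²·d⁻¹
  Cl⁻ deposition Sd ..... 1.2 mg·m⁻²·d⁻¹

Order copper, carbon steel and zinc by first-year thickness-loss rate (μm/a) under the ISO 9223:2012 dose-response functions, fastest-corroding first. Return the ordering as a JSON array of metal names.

["carbon steel", "zinc", "copper"]

copper: f(T) = -0.080·(T−10) [T>10 °C] = -0.0480
  SO₂ term: 0.0053·11.4^0.26·exp(0.059·77-0.0480) = 0.8938
  Sd branch = 0.01025·Sd^0.27·e^(0.036·RH+0.049·T) = 0.2894 μm/a
  r_corr = 0.8938 + 0.2894 = 1.183 μm/a
carbon steel: T>10 °C ⇒ hinge -0.054·(10.6−10) = -0.0324
  SO₂ term: 1.77·11.4^0.52·exp(0.02·77-0.0324) = 28.33
  Cl⁻ term: 0.102·1.2^0.62·exp(0.033·77+0.04·10.6) = 2.215
  sum: 28.33 + 2.215 → r_corr = 30.55 μm/a
zinc: f(T) = -0.071·(T−10) [T>10 °C] = -0.0426
  Pd branch = 0.0129·Pd^0.44·e^(0.046·RH+f) = 1.246 μm/a
  Sd branch = 0.0175·Sd^0.57·e^(0.008·RH+0.085·T) = 0.08851 μm/a
  r_corr = 1.246 + 0.08851 = 1.334 μm/a
Ordering by μm/a: carbon steel (30.5) > zinc (1.33) > copper (1.18)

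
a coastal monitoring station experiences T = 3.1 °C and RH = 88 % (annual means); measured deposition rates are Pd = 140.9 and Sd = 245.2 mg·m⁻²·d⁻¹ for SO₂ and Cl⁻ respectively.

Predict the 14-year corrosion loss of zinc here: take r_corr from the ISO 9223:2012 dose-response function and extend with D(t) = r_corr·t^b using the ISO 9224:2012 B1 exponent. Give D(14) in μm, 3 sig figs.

zinc: temperature factor f = +0.038·(-6.9) = -0.2622
  Pd branch = 0.0129·Pd^0.44·e^(0.046·RH+f) = 5.015 μm/a
  Cl⁻ term: 0.0175·245.2^0.57·exp(0.008·88+0.085·3.1) = 1.06
  r_corr = 5.015 + 1.06 = 6.075 μm/a
ISO 9224: D(t) = r_corr · t^b with b = 0.813 (zinc, B1)
  D(14) = 6.075 × 14^0.813 = 6.075 × 8.547 = 51.92 μm

D(14) = 51.9 μm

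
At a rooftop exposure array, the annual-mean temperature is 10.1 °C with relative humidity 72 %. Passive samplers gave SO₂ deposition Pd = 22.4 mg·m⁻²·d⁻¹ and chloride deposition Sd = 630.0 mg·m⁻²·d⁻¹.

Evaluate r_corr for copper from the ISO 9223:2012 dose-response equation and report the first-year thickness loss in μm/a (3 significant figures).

copper: T>10 °C ⇒ hinge -0.080·(10.1−10) = -0.0080
  SO₂ term: 0.0053·22.4^0.26·exp(0.059·72-0.0080) = 0.8256
  Cl⁻ term: 0.01025·630.0^0.27·exp(0.036·72+0.049·10.1) = 1.28
  r_corr = 0.8256 + 1.28 = 2.105 μm/a

r_corr = 2.11 μm/a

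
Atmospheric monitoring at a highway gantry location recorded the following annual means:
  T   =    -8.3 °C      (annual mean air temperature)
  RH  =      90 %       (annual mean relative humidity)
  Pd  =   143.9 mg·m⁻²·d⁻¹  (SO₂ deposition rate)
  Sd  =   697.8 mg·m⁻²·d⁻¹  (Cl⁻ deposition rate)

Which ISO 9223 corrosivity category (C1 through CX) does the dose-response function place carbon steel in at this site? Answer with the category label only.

C5

carbon steel: temperature factor f = +0.150·(-18.3) = -2.7450
  SO₂ term: 1.77·143.9^0.52·exp(0.02·90-2.7450) = 9.115
  Cl⁻ term: 0.102·697.8^0.62·exp(0.033·90+0.04·-8.3) = 82.68
  sum: 9.115 + 82.68 → r_corr = 91.79 μm/a
Category bounds: 80…200 μm/a bracket r_corr ⇒ C5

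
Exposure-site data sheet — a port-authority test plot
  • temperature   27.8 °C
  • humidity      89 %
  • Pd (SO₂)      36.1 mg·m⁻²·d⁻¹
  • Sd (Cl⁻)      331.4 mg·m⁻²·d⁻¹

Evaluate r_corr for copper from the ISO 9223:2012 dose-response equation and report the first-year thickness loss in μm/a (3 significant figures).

copper: f(T) = -0.080·(T−10) [T>10 °C] = -1.4240
  SO₂ term: 0.0053·36.1^0.26·exp(0.059·89-1.4240) = 0.6184
  Cl⁻ term: 0.01025·331.4^0.27·exp(0.036·89+0.049·27.8) = 4.724
  sum: 0.6184 + 4.724 → r_corr = 5.342 μm/a

r_corr = 5.34 μm/a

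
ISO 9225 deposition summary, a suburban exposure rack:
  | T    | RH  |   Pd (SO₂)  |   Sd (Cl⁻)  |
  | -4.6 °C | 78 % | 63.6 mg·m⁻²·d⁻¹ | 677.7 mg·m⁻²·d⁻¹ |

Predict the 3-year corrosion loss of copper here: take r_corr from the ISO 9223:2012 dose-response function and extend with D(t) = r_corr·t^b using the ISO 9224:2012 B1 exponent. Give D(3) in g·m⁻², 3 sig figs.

copper: temperature factor f = +0.126·(-14.6) = -1.8396
  sulphur-dioxide contribution → 0.2471 μm/a
  chloride contribution → 0.7883 μm/a
  ⇒ r_corr(copper) = 1.035 μm/a
ISO 9224: D(t) = r_corr · t^b with b = 0.667 (copper, B1)
  D(3) = 1.035 × 3^0.667 = 1.035 × 2.081 = 2.155 μm
  Mass loss = 2.155 μm × 8.96 g/cm³ = 19.31 g·m⁻²

D(3) = 19.3 g·m⁻²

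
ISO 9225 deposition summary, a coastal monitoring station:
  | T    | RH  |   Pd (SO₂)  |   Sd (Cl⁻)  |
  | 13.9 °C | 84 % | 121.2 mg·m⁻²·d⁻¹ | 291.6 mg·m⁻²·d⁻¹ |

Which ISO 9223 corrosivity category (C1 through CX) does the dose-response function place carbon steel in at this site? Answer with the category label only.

carbon steel: T>10 °C ⇒ hinge -0.054·(13.9−10) = -0.2106
  Pd branch = 1.77·Pd^0.52·e^(0.02·RH+f) = 93.23 μm/a
  Sd branch = 0.102·Sd^0.62·e^(0.033·RH+0.04·T) = 95.96 μm/a
  r_corr = 93.23 + 95.96 = 189.2 μm/a
ISO 9223 Table 2 (carbon steel): 80 < 189 ≤ 200 μm/a ⇒ C5

C5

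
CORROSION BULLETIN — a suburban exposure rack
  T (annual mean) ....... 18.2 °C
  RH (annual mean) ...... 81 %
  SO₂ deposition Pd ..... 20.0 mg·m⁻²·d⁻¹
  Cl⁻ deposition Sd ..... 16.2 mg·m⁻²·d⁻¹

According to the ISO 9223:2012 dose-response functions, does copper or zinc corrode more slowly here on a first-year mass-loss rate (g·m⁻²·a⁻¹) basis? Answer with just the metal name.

zinc

copper: T>10 °C ⇒ hinge -0.080·(18.2−10) = -0.6560
  SO₂ term: 0.0053·20.0^0.26·exp(0.059·81-0.6560) = 0.7131
  Cl⁻ term: 0.01025·16.2^0.27·exp(0.036·81+0.049·18.2) = 0.9795
  sum: 0.7131 + 0.9795 → r_corr = 1.693 μm/a
  mass loss = 1.693 μm/a × 8.96 g/cm³ = 15.17 g·m⁻²·a⁻¹
zinc: T>10 °C ⇒ hinge -0.071·(18.2−10) = -0.5822
  SO₂ term: 0.0129·20.0^0.44·exp(0.046·81-0.5822) = 1.118
  Cl⁻ term: 0.0175·16.2^0.57·exp(0.008·81+0.085·18.2) = 0.7687
  r_corr = 1.118 + 0.7687 = 1.887 μm/a
  mass loss = 1.887 μm/a × 7.14 g/cm³ = 13.47 g·m⁻²·a⁻¹
Ordering by g·m⁻²·a⁻¹: copper (15.2) > zinc (13.5)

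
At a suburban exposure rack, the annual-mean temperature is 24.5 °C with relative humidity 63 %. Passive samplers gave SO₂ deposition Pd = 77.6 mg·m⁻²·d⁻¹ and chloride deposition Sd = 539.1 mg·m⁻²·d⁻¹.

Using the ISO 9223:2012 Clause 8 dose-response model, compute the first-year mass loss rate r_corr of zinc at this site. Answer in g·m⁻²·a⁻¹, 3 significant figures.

zinc: f(T) = -0.071·(T−10) [T>10 °C] = -1.0295
  Pd branch = 0.0129·Pd^0.44·e^(0.046·RH+f) = 0.567 μm/a
  Sd branch = 0.0175·Sd^0.57·e^(0.008·RH+0.085·T) = 8.383 μm/a
  r_corr = 0.567 + 8.383 = 8.95 μm/a
Convert to mass loss: 8.95 μm/a × 7.14 g/cm³ = 63.9 g·m⁻²·a⁻¹

r_corr = 63.9 g·m⁻²·a⁻¹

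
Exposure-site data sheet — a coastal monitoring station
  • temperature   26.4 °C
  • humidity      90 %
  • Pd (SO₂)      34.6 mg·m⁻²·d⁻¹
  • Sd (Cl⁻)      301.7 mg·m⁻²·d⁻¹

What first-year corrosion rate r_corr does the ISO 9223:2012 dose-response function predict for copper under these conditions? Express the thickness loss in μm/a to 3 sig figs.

r_corr = 5.18 μm/a

copper: T>10 °C ⇒ hinge -0.080·(26.4−10) = -1.3120
  SO₂ term: 0.0053·34.6^0.26·exp(0.059·90-1.3120) = 0.7257
  Cl⁻ term: 0.01025·301.7^0.27·exp(0.036·90+0.049·26.4) = 4.458
  r_corr = 0.7257 + 4.458 = 5.184 μm/a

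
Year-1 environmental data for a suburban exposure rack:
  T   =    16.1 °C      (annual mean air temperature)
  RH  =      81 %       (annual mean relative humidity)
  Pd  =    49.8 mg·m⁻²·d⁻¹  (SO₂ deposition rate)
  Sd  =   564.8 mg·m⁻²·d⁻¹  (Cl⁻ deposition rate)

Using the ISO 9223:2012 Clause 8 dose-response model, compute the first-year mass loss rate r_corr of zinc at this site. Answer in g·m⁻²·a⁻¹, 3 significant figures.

zinc: temperature factor f = -0.071·(6.1) = -0.4331
  Pd branch = 0.0129·Pd^0.44·e^(0.046·RH+f) = 1.938 μm/a
  Cl⁻ term: 0.0175·564.8^0.57·exp(0.008·81+0.085·16.1) = 4.868
  r_corr = 1.938 + 4.868 = 6.807 μm/a
Convert to mass loss: 6.807 μm/a × 7.14 g/cm³ = 48.6 g·m⁻²·a⁻¹

r_corr = 48.6 g·m⁻²·a⁻¹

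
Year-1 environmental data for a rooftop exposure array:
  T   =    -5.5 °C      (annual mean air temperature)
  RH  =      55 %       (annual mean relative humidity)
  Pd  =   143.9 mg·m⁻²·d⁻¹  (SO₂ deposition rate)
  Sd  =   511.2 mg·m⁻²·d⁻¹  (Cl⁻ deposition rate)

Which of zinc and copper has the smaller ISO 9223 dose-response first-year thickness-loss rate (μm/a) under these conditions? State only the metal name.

zinc: T≤10 °C ⇒ hinge +0.038·(-5.5−10) = -0.5890
  Pd branch = 0.0129·Pd^0.44·e^(0.046·RH+f) = 0.8 μm/a
  Cl⁻ term: 0.0175·511.2^0.57·exp(0.008·55+0.085·-5.5) = 0.5957
  sum: 0.8 + 0.5957 → r_corr = 1.396 μm/a
copper: T≤10 °C ⇒ hinge +0.126·(-5.5−10) = -1.9530
  Pd branch = 0.0053·Pd^0.26·e^(0.059·RH+f) = 0.07022 μm/a
  Cl⁻ term: 0.01025·511.2^0.27·exp(0.036·55+0.049·-5.5) = 0.3054
  r_corr = 0.07022 + 0.3054 = 0.3756 μm/a
Ordering by μm/a: zinc (1.4) > copper (0.376)

copper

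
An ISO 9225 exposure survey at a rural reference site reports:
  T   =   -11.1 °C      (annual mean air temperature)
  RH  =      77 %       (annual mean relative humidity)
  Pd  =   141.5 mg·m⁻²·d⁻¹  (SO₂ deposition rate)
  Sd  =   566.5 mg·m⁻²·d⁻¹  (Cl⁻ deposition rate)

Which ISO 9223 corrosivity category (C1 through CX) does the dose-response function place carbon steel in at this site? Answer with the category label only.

C3

carbon steel: f(T) = +0.150·(T−10) [T≤10 °C] = -3.1650
  sulphur-dioxide contribution → 4.578 μm/a
  chloride contribution → 42.3 μm/a
  total first-year rate 46.87 μm/a
46.9 μm/a falls in (25, 50] for carbon steel → category C3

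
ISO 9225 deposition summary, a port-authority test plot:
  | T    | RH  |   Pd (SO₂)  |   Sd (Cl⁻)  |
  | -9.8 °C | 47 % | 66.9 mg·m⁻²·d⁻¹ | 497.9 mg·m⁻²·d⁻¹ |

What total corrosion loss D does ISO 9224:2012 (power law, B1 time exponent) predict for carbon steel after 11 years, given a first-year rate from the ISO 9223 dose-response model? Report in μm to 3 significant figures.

D(11) = 60.8 μm

carbon steel: temperature factor f = +0.150·(-19.8) = -2.9700
  sulphur-dioxide contribution → 2.068 μm/a
  chloride contribution → 15.28 μm/a
  total first-year rate 17.35 μm/a
ISO 9224: D(t) = r_corr · t^b with b = 0.523 (carbon steel, B1)
  D(11) = 17.35 × 11^0.523 = 17.35 × 3.505 = 60.81 μm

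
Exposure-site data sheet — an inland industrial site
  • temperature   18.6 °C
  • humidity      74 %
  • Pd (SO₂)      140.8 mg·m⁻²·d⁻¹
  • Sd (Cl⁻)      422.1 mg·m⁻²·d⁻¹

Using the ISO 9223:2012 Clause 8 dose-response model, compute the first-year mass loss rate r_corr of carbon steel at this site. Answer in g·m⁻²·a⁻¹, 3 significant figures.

r_corr = 1.32e+03 g·m⁻²·a⁻¹

carbon steel: temperature factor f = -0.054·(8.6) = -0.4644
  SO₂ term: 1.77·140.8^0.52·exp(0.02·74-0.4644) = 64.02
  Sd branch = 0.102·Sd^0.62·e^(0.033·RH+0.04·T) = 104.7 μm/a
  r_corr = 64.02 + 104.7 = 168.7 μm/a
Convert to mass loss: 168.7 μm/a × 7.85 g/cm³ = 1325 g·m⁻²·a⁻¹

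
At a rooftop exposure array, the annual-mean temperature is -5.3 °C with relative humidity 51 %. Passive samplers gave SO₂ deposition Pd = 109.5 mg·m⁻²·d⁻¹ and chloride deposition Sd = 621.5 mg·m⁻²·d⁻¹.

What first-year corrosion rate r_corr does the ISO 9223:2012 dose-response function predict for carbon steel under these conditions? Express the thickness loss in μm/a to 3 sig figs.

carbon steel: f(T) = +0.150·(T−10) [T≤10 °C] = -2.2950
  SO₂ term: 1.77·109.5^0.52·exp(0.02·51-2.2950) = 5.685
  Sd branch = 0.102·Sd^0.62·e^(0.033·RH+0.04·T) = 23.95 μm/a
  r_corr = 5.685 + 23.95 = 29.64 μm/a

r_corr = 29.6 μm/a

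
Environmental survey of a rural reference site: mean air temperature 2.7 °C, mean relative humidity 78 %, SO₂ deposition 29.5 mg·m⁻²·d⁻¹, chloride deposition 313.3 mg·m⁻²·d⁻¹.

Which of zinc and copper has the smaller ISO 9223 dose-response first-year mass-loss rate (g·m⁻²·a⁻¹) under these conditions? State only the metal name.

zinc: temperature factor f = +0.038·(-7.3) = -0.2774
  Pd branch = 0.0129·Pd^0.44·e^(0.046·RH+f) = 1.567 μm/a
  Sd branch = 0.0175·Sd^0.57·e^(0.008·RH+0.085·T) = 1.087 μm/a
  r_corr = 1.567 + 1.087 = 2.655 μm/a
  mass loss = 2.655 μm/a × 7.14 g/cm³ = 18.95 g·m⁻²·a⁻¹
copper: T≤10 °C ⇒ hinge +0.126·(2.7−10) = -0.9198
  SO₂ term: 0.0053·29.5^0.26·exp(0.059·78-0.9198) = 0.5077
  Cl⁻ term: 0.01025·313.3^0.27·exp(0.036·78+0.049·2.7) = 0.9154
  sum: 0.5077 + 0.9154 → r_corr = 1.423 μm/a
  mass loss = 1.423 μm/a × 8.96 g/cm³ = 12.75 g·m⁻²·a⁻¹
Ordering by g·m⁻²·a⁻¹: zinc (19) > copper (12.8)

copper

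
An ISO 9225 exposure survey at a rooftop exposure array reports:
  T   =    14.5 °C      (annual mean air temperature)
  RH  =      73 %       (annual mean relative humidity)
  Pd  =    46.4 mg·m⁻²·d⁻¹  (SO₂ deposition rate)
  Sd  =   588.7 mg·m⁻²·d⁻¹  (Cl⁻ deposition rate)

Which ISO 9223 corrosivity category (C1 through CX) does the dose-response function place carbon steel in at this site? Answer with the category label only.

C5

carbon steel: f(T) = -0.054·(T−10) [T>10 °C] = -0.2430
  SO₂ term: 1.77·46.4^0.52·exp(0.02·73-0.2430) = 43.96
  Cl⁻ term: 0.102·588.7^0.62·exp(0.033·73+0.04·14.5) = 105.7
  sum: 43.96 + 105.7 → r_corr = 149.7 μm/a
150 μm/a falls in (80, 200] for carbon steel → category C5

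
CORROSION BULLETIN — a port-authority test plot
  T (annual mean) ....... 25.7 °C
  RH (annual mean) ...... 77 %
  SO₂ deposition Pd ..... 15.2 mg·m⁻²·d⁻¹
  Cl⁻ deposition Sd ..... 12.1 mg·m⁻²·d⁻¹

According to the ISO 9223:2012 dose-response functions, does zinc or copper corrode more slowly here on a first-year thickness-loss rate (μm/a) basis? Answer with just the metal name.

copper

zinc: T>10 °C ⇒ hinge -0.071·(25.7−10) = -1.1147
  sulphur-dioxide contribution → 0.4839 μm/a
  chloride contribution → 1.193 μm/a
  total first-year rate 1.676 μm/a
copper: temperature factor f = -0.080·(15.7) = -1.2560
  sulphur-dioxide contribution → 0.2878 μm/a
  chloride contribution → 1.132 μm/a
  total first-year rate 1.42 μm/a
Ordering by μm/a: zinc (1.68) > copper (1.42)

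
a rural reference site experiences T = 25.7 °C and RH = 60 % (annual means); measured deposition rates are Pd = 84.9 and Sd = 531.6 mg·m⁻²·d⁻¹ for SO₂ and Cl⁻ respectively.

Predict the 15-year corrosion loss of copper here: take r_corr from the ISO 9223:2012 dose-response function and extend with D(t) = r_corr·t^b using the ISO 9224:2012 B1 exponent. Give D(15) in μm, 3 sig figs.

D(15) = 11.4 μm

copper: temperature factor f = -0.080·(15.7) = -1.2560
  SO₂ term: 0.0053·84.9^0.26·exp(0.059·60-1.2560) = 0.1651
  Cl⁻ term: 0.01025·531.6^0.27·exp(0.036·60+0.049·25.7) = 1.705
  r_corr = 0.1651 + 1.705 = 1.87 μm/a
Long-term exponent b (ISO 9224 Table 2, B1) = 0.667
  D(15) = 1.87 × 15^0.667 = 1.87 × 6.088 = 11.38 μm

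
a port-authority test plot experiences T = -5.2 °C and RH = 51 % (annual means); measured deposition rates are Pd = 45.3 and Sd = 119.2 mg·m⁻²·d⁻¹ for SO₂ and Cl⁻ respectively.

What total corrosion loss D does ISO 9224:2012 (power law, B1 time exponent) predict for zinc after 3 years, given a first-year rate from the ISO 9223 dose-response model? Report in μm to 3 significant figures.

zinc: temperature factor f = +0.038·(-15.2) = -0.5776
  SO₂ term: 0.0129·45.3^0.44·exp(0.046·51-0.5776) = 0.4048
  Cl⁻ term: 0.0175·119.2^0.57·exp(0.008·51+0.085·-5.2) = 0.2581
  r_corr = 0.4048 + 0.2581 = 0.6629 μm/a
ISO 9224: D(t) = r_corr · t^b with b = 0.813 (zinc, B1)
  D(3) = 0.6629 × 3^0.813 = 0.6629 × 2.443 = 1.619 μm

D(3) = 1.62 μm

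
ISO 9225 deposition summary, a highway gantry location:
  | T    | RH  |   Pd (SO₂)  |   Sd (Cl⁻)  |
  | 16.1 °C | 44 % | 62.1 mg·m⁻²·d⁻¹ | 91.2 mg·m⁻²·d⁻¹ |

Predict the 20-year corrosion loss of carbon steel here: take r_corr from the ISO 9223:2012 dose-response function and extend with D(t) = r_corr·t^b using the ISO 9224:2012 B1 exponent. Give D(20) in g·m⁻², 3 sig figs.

D(20) = 1.50e+03 g·m⁻²

carbon steel: T>10 °C ⇒ hinge -0.054·(16.1−10) = -0.3294
  sulphur-dioxide contribution → 26.27 μm/a
  chloride contribution → 13.62 μm/a
  ⇒ r_corr(carbon steel) = 39.89 μm/a
Long-term exponent b (ISO 9224 Table 2, B1) = 0.523
  D(20) = 39.89 × 20^0.523 = 39.89 × 4.791 = 191.1 μm
  Mass loss = 191.1 μm × 7.85 g/cm³ = 1500 g·m⁻²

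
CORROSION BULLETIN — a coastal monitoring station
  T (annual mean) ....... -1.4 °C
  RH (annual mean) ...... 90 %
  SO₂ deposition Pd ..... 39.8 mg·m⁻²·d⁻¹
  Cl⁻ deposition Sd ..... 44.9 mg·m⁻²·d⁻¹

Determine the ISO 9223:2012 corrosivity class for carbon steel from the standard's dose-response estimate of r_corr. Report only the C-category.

C3

carbon steel: temperature factor f = +0.150·(-11.4) = -1.7100
  sulphur-dioxide contribution → 13.15 μm/a
  chloride contribution → 19.89 μm/a
  total first-year rate 33.04 μm/a
ISO 9223 Table 2 (carbon steel): 25 < 33 ≤ 50 μm/a ⇒ C3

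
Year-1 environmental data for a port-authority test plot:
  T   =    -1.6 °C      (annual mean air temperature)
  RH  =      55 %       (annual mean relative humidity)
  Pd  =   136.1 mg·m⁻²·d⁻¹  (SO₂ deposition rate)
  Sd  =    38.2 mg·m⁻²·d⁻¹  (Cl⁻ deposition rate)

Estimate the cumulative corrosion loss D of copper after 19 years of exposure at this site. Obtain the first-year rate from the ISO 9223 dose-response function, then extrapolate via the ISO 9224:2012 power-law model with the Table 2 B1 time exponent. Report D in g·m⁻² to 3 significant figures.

D(19) = 18.9 g·m⁻²

copper: f(T) = +0.126·(T−10) [T≤10 °C] = -1.4616
  SO₂ term: 0.0053·136.1^0.26·exp(0.059·55-1.4616) = 0.1131
  Sd branch = 0.01025·Sd^0.27·e^(0.036·RH+0.049·T) = 0.1835 μm/a
  r_corr = 0.1131 + 0.1835 = 0.2967 μm/a
Long-term exponent b (ISO 9224 Table 2, B1) = 0.667
  D(19) = 0.2967 × 19^0.667 = 0.2967 × 7.127 = 2.115 μm
  Mass loss = 2.115 μm × 8.96 g/cm³ = 18.95 g·m⁻²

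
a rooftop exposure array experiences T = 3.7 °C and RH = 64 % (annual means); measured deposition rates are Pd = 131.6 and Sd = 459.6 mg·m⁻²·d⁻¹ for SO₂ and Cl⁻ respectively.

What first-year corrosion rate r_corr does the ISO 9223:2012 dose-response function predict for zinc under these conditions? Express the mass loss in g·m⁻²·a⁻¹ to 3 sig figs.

r_corr = 21.2 g·m⁻²·a⁻¹

zinc: f(T) = +0.038·(T−10) [T≤10 °C] = -0.2394
  Pd branch = 0.0129·Pd^0.44·e^(0.046·RH+f) = 1.651 μm/a
  Sd branch = 0.0175·Sd^0.57·e^(0.008·RH+0.085·T) = 1.317 μm/a
  r_corr = 1.651 + 1.317 = 2.968 μm/a
Convert to mass loss: 2.968 μm/a × 7.14 g/cm³ = 21.19 g·m⁻²·a⁻¹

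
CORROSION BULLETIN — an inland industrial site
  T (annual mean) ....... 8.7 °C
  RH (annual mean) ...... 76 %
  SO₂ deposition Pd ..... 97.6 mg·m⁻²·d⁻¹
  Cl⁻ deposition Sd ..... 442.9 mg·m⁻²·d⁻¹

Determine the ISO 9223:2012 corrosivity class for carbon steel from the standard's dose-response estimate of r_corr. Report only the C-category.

carbon steel: f(T) = +0.150·(T−10) [T≤10 °C] = -0.1950
  SO₂ term: 1.77·97.6^0.52·exp(0.02·76-0.1950) = 72.1
  Cl⁻ term: 0.102·442.9^0.62·exp(0.033·76+0.04·8.7) = 77.56
  r_corr = 72.1 + 77.56 = 149.7 μm/a
150 μm/a falls in (80, 200] for carbon steel → category C5

C5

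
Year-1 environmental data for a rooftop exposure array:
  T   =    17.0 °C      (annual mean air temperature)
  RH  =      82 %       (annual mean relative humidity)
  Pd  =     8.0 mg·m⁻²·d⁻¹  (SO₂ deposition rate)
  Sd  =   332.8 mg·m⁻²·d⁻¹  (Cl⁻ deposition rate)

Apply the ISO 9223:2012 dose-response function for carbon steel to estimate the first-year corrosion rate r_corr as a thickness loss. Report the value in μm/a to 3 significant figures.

carbon steel: temperature factor f = -0.054·(7.0) = -0.3780
  sulphur-dioxide contribution → 18.44 μm/a
  chloride contribution → 110.4 μm/a
  total first-year rate 128.8 μm/a

r_corr = 129 μm/a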